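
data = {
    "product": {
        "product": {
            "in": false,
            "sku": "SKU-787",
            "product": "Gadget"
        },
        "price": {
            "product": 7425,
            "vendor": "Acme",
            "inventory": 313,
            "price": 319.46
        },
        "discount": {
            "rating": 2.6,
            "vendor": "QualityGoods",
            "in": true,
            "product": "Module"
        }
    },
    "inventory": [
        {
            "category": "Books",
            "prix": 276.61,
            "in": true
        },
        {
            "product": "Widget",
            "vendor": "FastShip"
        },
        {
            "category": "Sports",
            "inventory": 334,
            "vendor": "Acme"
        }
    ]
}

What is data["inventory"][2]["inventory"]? 334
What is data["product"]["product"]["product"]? "Gadget"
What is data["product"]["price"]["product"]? 7425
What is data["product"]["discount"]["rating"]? 2.6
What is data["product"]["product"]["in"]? False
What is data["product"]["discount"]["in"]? True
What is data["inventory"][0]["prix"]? 276.61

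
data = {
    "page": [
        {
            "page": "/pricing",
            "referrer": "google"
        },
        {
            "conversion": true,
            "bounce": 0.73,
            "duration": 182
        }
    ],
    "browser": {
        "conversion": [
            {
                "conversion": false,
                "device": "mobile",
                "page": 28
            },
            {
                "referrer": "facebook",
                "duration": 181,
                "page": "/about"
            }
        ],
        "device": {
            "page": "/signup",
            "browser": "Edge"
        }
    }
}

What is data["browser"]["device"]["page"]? "/signup"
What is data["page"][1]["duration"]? 182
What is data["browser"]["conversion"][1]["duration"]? 181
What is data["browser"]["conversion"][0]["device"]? "mobile"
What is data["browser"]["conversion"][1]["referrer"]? "facebook"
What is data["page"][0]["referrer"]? "google"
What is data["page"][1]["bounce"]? 0.73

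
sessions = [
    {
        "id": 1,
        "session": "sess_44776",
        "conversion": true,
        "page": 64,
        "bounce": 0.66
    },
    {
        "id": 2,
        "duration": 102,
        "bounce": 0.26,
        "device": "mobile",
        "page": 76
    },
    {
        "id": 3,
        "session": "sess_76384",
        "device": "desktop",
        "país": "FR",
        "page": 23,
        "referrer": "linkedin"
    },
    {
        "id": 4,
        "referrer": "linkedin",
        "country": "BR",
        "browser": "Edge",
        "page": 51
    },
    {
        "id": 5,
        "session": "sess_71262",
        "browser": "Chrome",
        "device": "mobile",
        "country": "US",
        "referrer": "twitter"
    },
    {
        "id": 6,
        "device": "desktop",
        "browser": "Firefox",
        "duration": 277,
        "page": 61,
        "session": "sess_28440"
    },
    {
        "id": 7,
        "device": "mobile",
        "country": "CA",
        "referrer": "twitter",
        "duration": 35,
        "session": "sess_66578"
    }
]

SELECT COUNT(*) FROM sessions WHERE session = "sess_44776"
1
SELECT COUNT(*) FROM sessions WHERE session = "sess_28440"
1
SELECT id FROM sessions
[1, 2, 3, 4, 5, 6, 7]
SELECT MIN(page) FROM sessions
23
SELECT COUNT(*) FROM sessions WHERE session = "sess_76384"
1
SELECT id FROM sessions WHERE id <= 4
[1, 2, 3, 4]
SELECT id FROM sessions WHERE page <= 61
[3, 4, 6]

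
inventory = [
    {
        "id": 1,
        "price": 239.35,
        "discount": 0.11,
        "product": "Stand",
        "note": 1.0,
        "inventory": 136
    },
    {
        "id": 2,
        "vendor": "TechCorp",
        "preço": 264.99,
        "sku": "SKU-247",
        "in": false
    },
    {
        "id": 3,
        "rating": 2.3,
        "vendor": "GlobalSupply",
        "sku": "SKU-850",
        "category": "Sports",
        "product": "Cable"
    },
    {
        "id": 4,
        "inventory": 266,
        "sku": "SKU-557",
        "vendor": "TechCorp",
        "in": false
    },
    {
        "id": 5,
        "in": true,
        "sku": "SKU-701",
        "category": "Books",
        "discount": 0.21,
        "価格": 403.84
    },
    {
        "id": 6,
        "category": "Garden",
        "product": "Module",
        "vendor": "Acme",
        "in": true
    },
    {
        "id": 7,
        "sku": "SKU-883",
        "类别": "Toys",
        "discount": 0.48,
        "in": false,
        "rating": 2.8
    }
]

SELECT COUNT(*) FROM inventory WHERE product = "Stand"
1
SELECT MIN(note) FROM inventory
1.0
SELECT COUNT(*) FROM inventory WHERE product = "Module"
1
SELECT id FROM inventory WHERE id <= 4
[1, 2, 3, 4]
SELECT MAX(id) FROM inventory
7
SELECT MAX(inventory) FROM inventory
266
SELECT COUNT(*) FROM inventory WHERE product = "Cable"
1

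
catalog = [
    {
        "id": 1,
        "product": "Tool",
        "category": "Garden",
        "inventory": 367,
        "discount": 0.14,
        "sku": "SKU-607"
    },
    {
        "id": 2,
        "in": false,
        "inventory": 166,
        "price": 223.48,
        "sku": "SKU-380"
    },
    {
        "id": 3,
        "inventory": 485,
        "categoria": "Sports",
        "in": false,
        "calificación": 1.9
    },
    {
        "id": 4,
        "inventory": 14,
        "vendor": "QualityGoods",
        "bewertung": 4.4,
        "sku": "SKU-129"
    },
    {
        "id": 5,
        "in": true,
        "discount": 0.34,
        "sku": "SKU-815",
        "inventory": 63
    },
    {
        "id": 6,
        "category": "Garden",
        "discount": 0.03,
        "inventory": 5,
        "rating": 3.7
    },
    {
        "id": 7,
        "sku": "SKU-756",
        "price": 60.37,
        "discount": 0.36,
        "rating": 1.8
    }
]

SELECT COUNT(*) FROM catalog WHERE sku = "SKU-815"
1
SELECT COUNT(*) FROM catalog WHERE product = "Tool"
1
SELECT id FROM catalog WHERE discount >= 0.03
[1, 5, 6, 7]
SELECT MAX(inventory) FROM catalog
485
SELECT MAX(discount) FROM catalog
0.36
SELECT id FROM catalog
[1, 2, 3, 4, 5, 6, 7]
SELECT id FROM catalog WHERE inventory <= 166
[2, 4, 5, 6]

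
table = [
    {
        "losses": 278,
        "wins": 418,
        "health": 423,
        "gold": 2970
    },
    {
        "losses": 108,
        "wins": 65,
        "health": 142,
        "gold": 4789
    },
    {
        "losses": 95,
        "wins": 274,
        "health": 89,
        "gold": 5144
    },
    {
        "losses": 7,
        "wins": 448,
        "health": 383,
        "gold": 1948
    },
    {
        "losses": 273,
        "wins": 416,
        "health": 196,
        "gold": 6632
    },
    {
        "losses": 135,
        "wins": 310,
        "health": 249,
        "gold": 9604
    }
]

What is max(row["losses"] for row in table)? 278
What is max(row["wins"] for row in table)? 448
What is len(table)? 6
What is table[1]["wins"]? 65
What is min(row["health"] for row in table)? 89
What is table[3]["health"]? 383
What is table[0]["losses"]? 278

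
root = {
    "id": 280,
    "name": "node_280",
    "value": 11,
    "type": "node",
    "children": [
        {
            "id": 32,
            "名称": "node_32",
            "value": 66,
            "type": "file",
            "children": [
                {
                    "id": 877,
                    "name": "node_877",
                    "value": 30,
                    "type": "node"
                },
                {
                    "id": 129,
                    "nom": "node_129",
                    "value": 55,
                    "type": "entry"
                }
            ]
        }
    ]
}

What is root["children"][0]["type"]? "file"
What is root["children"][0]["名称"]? "node_32"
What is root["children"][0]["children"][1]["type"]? "entry"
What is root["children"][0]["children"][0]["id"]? 877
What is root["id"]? 280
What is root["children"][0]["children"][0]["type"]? "node"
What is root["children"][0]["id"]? 32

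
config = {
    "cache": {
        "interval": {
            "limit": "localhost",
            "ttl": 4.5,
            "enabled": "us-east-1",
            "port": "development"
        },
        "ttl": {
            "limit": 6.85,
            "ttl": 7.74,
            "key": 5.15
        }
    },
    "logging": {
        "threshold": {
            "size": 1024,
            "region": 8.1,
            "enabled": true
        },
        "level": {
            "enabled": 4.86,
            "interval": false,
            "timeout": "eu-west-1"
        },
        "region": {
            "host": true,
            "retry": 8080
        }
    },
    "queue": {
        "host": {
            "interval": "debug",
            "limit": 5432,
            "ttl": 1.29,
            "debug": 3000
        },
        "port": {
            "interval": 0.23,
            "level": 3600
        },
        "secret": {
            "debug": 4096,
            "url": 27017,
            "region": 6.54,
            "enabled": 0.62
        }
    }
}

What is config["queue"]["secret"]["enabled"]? 0.62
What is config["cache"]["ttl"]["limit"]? 6.85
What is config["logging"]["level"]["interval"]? False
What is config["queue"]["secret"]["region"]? 6.54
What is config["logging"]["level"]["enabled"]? 4.86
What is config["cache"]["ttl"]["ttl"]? 7.74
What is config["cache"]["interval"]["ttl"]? 4.5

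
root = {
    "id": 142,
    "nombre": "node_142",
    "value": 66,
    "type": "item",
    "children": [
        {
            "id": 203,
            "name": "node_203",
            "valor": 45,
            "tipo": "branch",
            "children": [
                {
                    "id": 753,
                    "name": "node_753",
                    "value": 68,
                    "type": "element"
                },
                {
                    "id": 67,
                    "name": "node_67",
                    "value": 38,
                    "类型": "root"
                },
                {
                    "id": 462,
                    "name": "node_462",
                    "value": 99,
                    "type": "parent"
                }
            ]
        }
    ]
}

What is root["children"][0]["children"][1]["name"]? "node_67"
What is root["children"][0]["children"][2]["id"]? 462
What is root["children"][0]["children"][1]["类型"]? "root"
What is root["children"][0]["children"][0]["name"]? "node_753"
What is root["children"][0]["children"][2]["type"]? "parent"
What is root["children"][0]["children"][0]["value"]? 68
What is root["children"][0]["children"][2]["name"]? "node_462"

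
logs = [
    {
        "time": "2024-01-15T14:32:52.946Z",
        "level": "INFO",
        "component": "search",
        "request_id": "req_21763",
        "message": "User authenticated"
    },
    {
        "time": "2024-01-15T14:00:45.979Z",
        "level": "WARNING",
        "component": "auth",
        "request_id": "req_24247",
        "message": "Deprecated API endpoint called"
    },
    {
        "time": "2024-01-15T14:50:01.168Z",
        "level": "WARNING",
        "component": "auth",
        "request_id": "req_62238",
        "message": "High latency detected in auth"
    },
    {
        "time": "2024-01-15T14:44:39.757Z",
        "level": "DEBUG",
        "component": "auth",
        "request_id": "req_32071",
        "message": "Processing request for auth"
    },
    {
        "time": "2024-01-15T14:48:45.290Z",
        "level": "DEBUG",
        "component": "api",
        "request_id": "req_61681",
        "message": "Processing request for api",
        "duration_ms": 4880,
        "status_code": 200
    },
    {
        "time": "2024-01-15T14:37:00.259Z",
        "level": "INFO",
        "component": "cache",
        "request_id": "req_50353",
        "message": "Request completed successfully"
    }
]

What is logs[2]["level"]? "WARNING"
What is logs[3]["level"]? "DEBUG"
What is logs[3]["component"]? "auth"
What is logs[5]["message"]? "Request completed successfully"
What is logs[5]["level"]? "INFO"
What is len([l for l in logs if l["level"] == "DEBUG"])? 2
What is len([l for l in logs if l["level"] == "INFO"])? 2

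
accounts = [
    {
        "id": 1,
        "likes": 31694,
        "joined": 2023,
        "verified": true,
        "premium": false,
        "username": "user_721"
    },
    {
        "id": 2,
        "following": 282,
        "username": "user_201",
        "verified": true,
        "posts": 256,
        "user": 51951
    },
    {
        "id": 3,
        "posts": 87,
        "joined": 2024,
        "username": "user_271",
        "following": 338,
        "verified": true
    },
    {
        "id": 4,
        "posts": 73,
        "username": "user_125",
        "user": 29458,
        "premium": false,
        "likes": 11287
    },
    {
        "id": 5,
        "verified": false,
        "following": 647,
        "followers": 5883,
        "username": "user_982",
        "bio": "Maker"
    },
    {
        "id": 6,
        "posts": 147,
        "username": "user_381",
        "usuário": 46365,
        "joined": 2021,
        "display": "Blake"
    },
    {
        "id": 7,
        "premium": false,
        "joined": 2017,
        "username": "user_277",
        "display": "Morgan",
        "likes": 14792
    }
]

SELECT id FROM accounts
[1, 2, 3, 4, 5, 6, 7]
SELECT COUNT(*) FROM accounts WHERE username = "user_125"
1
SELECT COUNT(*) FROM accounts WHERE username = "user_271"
1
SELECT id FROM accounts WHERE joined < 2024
[1, 6, 7]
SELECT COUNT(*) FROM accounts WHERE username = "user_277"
1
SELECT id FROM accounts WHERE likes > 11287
[1, 7]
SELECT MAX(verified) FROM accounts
True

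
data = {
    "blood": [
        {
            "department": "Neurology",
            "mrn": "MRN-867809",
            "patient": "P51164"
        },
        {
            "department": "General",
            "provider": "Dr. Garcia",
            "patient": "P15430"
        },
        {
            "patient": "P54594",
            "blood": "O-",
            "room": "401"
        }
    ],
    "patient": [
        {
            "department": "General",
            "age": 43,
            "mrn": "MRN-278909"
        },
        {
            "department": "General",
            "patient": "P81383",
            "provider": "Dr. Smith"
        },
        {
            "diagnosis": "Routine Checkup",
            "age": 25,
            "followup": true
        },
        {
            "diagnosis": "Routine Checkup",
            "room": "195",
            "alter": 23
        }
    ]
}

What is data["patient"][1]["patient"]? "P81383"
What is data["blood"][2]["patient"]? "P54594"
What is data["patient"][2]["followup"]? True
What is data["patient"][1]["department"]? "General"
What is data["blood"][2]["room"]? "401"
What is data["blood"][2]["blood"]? "O-"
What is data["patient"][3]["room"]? "195"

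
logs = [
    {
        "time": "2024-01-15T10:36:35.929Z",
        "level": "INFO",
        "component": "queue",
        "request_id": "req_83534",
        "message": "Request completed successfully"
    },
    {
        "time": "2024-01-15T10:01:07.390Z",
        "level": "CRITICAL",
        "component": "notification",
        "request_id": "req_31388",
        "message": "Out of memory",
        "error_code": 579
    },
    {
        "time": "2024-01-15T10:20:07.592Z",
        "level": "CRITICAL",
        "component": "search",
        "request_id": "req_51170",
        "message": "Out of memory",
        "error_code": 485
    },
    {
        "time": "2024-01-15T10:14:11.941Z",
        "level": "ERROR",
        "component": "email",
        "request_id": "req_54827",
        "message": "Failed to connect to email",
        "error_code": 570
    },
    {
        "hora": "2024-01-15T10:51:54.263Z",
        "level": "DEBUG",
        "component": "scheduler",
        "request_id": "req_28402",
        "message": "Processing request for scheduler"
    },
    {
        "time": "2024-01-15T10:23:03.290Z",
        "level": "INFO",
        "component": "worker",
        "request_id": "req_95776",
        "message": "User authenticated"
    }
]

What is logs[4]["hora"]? "2024-01-15T10:51:54.263Z"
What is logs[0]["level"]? "INFO"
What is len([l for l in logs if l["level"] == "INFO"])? 2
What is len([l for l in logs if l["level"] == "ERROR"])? 1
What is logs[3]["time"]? "2024-01-15T10:14:11.941Z"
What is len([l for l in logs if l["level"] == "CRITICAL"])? 2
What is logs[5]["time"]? "2024-01-15T10:23:03.290Z"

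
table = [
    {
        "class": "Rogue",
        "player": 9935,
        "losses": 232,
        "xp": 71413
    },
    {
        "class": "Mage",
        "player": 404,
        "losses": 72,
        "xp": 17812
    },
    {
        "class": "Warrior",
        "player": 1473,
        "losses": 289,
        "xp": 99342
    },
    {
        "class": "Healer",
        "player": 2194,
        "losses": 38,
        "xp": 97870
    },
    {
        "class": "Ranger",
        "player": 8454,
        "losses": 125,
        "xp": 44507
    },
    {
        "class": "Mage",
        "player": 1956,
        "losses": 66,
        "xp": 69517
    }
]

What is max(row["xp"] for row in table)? 99342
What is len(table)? 6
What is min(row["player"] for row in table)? 404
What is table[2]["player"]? 1473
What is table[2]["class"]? "Warrior"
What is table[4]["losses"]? 125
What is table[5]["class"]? "Mage"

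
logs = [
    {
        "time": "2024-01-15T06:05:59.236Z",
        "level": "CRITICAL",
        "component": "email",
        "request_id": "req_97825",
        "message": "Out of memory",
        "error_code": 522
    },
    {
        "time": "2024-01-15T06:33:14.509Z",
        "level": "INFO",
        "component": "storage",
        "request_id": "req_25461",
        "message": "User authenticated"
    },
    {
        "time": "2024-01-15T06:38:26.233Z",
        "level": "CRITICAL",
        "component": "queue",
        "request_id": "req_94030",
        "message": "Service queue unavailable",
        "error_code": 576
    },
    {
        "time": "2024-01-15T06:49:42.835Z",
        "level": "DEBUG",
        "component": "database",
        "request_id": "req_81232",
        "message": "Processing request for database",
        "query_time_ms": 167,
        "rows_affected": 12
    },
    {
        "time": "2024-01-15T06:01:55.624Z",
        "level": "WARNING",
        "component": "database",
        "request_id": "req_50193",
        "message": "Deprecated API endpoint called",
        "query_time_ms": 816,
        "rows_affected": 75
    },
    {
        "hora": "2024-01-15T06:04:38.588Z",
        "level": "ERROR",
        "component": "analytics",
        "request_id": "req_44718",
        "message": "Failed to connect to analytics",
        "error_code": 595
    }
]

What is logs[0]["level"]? "CRITICAL"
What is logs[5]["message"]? "Failed to connect to analytics"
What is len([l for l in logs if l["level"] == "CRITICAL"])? 2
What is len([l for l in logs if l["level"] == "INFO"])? 1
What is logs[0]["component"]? "email"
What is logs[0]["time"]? "2024-01-15T06:05:59.236Z"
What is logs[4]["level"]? "WARNING"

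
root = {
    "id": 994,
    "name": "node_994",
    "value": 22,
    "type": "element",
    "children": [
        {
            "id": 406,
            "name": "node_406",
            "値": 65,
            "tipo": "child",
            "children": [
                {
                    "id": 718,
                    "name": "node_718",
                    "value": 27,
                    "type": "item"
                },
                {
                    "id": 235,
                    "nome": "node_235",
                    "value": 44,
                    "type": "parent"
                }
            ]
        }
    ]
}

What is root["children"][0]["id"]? 406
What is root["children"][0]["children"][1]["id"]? 235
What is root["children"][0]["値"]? 65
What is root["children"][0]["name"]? "node_406"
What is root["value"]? 22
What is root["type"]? "element"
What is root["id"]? 994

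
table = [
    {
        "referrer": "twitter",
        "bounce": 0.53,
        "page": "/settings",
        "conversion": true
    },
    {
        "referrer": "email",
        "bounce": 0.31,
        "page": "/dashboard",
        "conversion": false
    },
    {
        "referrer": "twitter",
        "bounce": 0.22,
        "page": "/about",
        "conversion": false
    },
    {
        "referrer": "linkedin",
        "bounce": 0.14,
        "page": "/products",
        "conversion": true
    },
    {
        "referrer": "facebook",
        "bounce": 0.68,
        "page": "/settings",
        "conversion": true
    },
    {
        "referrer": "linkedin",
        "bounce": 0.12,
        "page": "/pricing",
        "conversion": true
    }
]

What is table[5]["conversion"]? True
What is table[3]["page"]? "/products"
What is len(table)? 6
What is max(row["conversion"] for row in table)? True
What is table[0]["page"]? "/settings"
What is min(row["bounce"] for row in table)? 0.12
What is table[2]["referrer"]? "twitter"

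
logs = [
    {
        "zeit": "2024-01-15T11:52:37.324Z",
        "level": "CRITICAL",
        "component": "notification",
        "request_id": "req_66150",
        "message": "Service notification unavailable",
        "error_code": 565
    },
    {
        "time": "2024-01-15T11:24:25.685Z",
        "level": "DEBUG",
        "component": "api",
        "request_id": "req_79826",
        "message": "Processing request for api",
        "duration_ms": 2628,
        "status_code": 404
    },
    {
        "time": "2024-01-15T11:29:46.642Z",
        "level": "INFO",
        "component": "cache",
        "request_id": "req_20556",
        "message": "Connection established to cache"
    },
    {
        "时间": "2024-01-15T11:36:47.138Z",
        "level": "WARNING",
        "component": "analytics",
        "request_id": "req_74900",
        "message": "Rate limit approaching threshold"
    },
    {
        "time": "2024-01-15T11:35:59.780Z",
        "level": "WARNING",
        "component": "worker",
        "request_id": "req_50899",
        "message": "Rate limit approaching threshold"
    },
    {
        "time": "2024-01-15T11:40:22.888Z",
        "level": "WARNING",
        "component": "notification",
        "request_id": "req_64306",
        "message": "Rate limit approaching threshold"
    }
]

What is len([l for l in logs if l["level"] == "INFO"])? 1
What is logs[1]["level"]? "DEBUG"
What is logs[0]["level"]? "CRITICAL"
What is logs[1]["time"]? "2024-01-15T11:24:25.685Z"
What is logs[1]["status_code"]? 404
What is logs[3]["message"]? "Rate limit approaching threshold"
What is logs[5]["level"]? "WARNING"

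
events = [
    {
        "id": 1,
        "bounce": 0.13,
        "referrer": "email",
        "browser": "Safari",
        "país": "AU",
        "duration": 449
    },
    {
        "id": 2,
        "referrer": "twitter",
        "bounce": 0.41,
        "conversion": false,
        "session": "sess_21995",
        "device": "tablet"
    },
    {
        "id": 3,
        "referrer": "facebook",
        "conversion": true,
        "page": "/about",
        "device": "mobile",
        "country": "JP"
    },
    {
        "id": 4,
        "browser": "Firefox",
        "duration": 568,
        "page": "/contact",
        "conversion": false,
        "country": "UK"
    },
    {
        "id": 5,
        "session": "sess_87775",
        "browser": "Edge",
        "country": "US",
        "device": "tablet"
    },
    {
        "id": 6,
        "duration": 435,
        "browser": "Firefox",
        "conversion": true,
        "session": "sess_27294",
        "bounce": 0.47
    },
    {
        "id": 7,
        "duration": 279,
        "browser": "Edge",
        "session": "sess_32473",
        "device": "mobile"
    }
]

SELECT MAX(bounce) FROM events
0.47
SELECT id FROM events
[1, 2, 3, 4, 5, 6, 7]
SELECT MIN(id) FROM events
1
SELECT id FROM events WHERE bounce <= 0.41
[1, 2]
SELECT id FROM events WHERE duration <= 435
[6, 7]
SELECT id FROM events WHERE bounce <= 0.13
[1]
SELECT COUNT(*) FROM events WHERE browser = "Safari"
1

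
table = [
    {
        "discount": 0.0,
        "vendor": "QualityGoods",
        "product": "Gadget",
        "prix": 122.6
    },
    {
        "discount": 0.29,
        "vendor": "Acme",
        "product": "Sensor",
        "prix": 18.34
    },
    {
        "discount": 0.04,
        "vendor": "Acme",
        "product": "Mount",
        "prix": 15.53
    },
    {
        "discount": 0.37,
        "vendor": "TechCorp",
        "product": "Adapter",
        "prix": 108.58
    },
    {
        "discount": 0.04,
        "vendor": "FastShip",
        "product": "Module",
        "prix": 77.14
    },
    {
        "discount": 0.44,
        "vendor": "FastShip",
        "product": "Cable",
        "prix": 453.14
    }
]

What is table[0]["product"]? "Gadget"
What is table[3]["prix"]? 108.58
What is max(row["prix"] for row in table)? 453.14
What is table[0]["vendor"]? "QualityGoods"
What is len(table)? 6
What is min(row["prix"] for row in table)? 15.53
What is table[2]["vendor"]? "Acme"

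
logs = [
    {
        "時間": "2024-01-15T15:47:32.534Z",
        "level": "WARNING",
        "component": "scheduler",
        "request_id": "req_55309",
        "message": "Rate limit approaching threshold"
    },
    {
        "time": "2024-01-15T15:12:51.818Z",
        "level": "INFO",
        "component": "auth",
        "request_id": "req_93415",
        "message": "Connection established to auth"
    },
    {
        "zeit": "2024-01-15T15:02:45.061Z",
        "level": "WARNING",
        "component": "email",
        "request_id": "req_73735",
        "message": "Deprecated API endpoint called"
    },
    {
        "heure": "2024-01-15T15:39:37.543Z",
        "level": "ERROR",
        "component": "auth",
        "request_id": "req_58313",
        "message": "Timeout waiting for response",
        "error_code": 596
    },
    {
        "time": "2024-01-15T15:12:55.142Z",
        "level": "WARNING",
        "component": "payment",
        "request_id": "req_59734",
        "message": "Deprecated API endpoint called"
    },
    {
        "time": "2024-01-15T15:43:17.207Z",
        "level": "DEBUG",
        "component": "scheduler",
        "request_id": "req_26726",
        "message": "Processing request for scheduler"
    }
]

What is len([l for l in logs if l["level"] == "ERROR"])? 1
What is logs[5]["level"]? "DEBUG"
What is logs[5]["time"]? "2024-01-15T15:43:17.207Z"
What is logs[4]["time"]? "2024-01-15T15:12:55.142Z"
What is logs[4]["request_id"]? "req_59734"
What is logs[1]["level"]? "INFO"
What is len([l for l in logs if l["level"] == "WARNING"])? 3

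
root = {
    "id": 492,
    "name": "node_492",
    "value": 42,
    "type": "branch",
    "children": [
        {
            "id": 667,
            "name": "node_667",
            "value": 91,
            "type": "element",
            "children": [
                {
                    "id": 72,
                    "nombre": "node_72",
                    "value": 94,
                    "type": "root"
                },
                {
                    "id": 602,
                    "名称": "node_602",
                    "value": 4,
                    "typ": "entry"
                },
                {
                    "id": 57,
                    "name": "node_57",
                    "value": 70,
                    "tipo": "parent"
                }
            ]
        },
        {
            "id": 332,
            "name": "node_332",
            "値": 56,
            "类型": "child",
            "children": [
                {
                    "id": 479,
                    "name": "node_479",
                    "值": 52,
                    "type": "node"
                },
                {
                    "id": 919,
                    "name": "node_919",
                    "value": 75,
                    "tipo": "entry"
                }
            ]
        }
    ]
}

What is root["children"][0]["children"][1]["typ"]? "entry"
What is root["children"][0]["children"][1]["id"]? 602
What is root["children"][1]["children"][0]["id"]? 479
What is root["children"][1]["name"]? "node_332"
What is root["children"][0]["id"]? 667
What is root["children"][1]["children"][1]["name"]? "node_919"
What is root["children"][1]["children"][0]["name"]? "node_479"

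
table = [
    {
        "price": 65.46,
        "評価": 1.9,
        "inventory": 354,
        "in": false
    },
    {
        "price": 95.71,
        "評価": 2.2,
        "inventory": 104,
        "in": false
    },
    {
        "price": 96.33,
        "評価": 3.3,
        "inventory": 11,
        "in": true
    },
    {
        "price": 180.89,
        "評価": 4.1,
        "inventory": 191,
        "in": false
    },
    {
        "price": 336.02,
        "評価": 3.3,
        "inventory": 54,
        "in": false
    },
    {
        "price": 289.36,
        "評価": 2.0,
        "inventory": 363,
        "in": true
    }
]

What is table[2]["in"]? True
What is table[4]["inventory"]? 54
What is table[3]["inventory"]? 191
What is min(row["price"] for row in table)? 65.46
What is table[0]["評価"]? 1.9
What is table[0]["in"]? False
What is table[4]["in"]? False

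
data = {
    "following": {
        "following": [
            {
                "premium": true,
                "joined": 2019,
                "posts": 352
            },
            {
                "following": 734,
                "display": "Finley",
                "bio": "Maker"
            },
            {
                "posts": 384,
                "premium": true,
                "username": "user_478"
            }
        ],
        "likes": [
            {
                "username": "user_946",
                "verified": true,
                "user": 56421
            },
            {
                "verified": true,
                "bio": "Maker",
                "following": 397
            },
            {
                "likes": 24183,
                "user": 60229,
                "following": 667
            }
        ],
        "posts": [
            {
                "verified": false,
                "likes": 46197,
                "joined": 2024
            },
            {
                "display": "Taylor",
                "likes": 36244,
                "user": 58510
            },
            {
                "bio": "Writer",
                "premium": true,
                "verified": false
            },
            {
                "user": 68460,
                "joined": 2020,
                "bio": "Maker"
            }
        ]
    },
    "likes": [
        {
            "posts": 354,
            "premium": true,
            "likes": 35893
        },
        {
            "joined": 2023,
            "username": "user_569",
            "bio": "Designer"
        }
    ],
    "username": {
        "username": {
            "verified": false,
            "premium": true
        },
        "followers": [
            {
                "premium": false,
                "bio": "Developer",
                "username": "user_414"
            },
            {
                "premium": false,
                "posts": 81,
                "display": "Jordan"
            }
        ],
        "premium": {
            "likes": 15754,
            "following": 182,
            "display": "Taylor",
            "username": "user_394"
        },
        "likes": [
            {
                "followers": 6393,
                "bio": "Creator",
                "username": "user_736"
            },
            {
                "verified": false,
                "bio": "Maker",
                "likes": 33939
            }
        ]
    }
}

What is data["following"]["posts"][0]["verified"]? False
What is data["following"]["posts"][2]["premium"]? True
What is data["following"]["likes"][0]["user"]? 56421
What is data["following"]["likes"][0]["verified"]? True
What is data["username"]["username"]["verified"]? False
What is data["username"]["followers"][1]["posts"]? 81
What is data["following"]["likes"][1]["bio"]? "Maker"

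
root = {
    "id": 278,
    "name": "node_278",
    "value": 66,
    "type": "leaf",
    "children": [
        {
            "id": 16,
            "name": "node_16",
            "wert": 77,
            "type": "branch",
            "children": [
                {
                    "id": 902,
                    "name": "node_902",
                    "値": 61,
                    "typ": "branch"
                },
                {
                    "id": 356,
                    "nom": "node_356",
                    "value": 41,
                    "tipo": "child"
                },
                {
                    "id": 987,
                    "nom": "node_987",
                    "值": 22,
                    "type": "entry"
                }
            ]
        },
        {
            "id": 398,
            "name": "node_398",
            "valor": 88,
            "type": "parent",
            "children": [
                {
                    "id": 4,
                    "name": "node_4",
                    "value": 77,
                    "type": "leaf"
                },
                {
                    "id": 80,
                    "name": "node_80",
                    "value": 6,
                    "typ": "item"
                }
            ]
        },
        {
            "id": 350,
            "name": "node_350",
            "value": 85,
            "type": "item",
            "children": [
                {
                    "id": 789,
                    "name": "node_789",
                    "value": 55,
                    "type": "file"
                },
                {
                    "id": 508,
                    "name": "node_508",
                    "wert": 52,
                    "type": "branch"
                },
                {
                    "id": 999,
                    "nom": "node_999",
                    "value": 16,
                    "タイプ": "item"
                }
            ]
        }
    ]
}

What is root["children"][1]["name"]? "node_398"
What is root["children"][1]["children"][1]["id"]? 80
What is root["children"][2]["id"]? 350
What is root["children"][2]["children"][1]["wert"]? 52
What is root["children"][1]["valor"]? 88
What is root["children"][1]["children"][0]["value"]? 77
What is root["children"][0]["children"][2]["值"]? 22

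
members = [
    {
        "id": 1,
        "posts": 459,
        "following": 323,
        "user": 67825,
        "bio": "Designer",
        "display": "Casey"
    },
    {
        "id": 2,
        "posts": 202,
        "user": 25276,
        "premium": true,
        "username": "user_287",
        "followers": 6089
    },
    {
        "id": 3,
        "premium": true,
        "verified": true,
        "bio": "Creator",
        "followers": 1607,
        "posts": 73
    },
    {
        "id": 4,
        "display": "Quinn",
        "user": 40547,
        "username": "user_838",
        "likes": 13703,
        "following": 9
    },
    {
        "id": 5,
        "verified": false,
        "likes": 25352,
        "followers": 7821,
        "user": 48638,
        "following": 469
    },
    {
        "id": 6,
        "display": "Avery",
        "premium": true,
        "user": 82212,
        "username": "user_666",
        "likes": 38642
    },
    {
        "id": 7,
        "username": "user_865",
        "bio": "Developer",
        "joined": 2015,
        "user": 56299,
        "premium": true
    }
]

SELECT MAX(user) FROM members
82212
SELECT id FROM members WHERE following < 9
[]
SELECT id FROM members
[1, 2, 3, 4, 5, 6, 7]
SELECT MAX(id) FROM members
7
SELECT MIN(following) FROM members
9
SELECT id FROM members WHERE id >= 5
[5, 6, 7]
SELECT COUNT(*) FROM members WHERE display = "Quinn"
1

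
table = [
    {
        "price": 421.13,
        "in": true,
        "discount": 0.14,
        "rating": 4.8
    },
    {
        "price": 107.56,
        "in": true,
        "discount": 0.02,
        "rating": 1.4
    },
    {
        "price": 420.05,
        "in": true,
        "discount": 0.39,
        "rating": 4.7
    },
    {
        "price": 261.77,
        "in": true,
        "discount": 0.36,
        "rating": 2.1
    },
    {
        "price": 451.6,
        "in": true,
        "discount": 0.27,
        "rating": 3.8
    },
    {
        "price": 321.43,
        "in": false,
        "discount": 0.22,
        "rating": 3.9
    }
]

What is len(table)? 6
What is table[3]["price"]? 261.77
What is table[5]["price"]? 321.43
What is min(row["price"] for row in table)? 107.56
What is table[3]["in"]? True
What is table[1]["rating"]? 1.4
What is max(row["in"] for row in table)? True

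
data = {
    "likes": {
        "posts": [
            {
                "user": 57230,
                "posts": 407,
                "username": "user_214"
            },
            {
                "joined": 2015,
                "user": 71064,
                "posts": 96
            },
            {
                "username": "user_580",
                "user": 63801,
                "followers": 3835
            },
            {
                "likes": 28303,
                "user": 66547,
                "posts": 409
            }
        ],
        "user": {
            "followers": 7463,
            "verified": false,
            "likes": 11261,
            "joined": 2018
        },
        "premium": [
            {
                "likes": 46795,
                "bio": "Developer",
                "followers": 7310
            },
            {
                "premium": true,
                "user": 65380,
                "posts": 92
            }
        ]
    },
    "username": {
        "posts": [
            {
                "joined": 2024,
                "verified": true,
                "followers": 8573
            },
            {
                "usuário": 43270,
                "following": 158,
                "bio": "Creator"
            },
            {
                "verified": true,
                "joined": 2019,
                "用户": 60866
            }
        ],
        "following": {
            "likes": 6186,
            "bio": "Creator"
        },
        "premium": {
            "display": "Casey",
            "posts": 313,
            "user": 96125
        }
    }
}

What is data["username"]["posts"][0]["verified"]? True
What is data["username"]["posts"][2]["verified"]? True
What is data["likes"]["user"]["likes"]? 11261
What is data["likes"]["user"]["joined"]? 2018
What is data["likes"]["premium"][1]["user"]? 65380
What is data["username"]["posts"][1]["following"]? 158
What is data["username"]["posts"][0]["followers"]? 8573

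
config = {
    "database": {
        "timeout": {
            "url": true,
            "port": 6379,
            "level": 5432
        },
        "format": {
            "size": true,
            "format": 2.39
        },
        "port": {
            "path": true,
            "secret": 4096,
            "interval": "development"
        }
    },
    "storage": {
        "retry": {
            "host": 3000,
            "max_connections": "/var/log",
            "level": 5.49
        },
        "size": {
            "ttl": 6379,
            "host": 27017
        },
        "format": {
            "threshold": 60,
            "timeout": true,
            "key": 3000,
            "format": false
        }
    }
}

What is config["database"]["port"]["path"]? True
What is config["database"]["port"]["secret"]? 4096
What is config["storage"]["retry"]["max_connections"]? "/var/log"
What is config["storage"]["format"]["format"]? False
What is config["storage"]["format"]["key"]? 3000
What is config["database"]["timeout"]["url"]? True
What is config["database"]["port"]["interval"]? "development"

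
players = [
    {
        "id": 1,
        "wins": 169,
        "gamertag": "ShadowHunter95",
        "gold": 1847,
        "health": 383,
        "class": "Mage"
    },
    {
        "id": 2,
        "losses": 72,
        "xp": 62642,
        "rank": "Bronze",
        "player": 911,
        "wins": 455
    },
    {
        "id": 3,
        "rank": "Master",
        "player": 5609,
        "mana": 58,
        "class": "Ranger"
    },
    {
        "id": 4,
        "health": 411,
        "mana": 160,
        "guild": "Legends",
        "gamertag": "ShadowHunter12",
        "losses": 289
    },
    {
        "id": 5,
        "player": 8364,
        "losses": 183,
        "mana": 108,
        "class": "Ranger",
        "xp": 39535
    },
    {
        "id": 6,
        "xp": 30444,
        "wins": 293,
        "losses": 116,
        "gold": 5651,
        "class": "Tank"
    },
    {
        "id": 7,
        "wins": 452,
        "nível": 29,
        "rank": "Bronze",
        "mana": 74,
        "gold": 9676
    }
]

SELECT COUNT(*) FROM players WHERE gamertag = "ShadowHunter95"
1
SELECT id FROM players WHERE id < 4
[1, 2, 3]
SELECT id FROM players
[1, 2, 3, 4, 5, 6, 7]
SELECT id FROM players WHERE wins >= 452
[2, 7]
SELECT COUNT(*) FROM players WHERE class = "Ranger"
2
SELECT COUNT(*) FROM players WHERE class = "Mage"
1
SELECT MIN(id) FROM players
1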